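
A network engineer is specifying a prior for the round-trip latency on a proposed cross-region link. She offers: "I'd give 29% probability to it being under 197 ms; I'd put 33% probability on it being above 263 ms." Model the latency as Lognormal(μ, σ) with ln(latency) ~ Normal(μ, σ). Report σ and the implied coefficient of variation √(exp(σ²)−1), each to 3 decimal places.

If T ~ Lognormal(μ,σ) then ln T ~ Normal(μ,σ), so the p-quantile of ln T is μ + z_p·σ.
ln(197) = 5.283 and ln(263) = 5.572; z_{0.29} = -0.5534, z_{0.67} = 0.4399.
σ = (5.572 − 5.283)/(0.4399 − (-0.5534)) = 0.291.
μ = 5.283 − (-0.5534)·0.291 = 5.444.
CV = √(exp(σ²)−1) = √(exp(0.0846)−1) = 0.297.

σ ≈ 0.291, CV ≈ 0.297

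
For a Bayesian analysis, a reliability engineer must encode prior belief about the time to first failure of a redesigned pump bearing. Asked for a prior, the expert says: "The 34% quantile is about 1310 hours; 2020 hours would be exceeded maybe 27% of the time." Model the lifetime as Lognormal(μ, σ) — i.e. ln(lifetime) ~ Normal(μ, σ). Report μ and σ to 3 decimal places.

If T ~ Lognormal(μ,σ) then ln T ~ Normal(μ,σ), so the p-quantile of ln T is μ + z_p·σ.
ln(1310) = 7.178 and ln(2020) = 7.611; z_{0.34} = -0.4125, z_{0.73} = 0.6128.
σ = (7.611 − 7.178)/(0.6128 − (-0.4125)) = 0.422.
μ = 7.178 − (-0.4125)·0.422 = 7.352.

μ ≈ 7.352, σ ≈ 0.422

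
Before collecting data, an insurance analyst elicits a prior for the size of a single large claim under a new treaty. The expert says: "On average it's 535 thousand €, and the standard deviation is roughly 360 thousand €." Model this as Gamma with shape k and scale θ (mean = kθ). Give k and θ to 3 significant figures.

For Gamma(k, scale θ): mean = kθ, variance = kθ², so CV = 1/√k.
CV = SD/mean = 360/535 = 0.6729, hence k = 1/CV² = 2.21.
Then θ = mean/k = 535/2.21 = 242.

k ≈ 2.21, θ ≈ 242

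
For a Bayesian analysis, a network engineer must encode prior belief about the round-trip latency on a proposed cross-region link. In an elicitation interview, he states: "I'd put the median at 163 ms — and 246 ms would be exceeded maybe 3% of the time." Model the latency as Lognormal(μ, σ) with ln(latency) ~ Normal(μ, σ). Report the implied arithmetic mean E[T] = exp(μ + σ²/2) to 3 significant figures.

E[T] ≈ 167 ms

If T ~ Lognormal(μ,σ) then ln T ~ Normal(μ,σ), so the p-quantile of ln T is μ + z_p·σ.
ln(163) = 5.094 and ln(246) = 5.505; z_{0.5} = 0, z_{0.97} = 1.881.
σ = (5.505 − 5.094)/(1.881 − (0)) = 0.219.
μ = 5.094 − (0)·0.219 = 5.094.
E[T] = exp(μ + σ²/2) = exp(5.094 + 0.0239) = 167 ms.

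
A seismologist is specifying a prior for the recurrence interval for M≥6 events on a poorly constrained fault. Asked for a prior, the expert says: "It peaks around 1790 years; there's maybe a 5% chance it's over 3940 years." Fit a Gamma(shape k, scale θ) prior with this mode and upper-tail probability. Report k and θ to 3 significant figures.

Gamma(k,θ) with k>1 has mode (k−1)θ, so θ = 1790/(k−1).
Need P(X < 3940) = 0.95 with θ tied to k this way. Start at k = 2, θ = 1790: P(X<3940) ≈ 0.646.
Too low — raise k to concentrate. Iterating converges to k ≈ 5.42.
Then θ = 1790/(5.42−1) ≈ 405.

k ≈ 5.42, θ ≈ 405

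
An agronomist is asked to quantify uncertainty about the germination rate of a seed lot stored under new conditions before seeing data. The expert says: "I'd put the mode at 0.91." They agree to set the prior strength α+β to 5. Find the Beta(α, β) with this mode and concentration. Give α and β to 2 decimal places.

For α,β > 1 the Beta mode is (α−1)/(α+β−2). With α+β = 5, the mode is (α−1)/3.
Set (α−1)/3 = 0.91 → α = 1 + 0.91·3 = 3.73.
β = 5 − α = 1.27.

α = 3.73, β = 1.27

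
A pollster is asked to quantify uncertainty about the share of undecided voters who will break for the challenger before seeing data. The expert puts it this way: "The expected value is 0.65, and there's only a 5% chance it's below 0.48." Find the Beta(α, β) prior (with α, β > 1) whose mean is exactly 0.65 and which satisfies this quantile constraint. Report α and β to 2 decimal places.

α ≈ 14.56, β ≈ 7.84

With mean 0.65 fixed, write α = 0.65s, β = 0.35s where s = α+β.
Need P(θ < 0.48) = 0.05 under Beta(0.65s, 0.35s). Normal approximation: (q−m)/√(m(1−m)/s) ≈ z_{0.05} = -1.64, so s ≈ 0.65·0.35·(-1.64)²/(0.48−0.65)² = 21.3.
At s = 21.3: P(θ<0.48) ≈ 0.054. Adjusting to match 0.05 gives s ≈ 22.40.
So α = 0.65·22.40 ≈ 14.56, β = 0.35·22.40 ≈ 7.84.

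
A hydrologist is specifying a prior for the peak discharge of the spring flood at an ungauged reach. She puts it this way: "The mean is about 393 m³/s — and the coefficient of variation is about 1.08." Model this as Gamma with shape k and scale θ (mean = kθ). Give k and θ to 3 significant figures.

k ≈ 0.857, θ ≈ 458

For Gamma(k, scale θ): mean = kθ, variance = kθ², so CV = 1/√k.
CV = 1.08, hence k = 1/CV² = 0.857.
Then θ = mean/k = 393/0.857 = 458.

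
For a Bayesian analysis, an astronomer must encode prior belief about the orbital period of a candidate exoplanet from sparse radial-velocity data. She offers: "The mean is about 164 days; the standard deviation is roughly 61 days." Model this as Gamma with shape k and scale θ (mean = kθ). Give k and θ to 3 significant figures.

k ≈ 7.23, θ ≈ 22.7

For Gamma(k, scale θ): mean = kθ, variance = kθ², so CV = 1/√k.
CV = SD/mean = 61/164 = 0.372, hence k = 1/CV² = 7.23.
Then θ = mean/k = 164/7.23 = 22.7.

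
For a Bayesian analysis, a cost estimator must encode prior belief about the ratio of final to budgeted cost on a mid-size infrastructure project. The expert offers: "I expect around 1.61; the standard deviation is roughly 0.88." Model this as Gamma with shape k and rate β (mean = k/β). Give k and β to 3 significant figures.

k ≈ 3.35, β ≈ 2.08

For Gamma(k, rate β): mean = k/β, variance = k/β², so CV = 1/√k.
CV = SD/mean = 0.88/1.61 = 0.5466, hence k = 1/CV² = 3.35.
Then β = k/mean = 3.35/1.61 = 2.08.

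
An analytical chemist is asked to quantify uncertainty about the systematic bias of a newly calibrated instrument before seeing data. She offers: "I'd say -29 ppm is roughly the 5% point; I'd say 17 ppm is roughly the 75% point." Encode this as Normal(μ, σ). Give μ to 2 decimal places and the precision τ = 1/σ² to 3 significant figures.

For Normal(μ,σ), the p-quantile is μ + z_p·σ. Here z_{0.05} = -1.645, z_{0.75} = 0.6745.
So -29 = μ − 1.645σ and 17 = μ + 0.6745σ.
Subtracting: σ = (17 − -29)/(0.6745 − (-1.645)) = 19.83.
Then μ = -29 − (-1.645)·19.83 = 3.62.
Precision τ = 1/σ² = 1/19.83² = 0.00254.

μ = 3.62, τ = 0.00254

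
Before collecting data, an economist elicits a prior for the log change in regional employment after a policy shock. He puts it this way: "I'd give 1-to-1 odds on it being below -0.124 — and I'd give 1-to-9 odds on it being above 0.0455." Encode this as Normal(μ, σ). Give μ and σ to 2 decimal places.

μ = -0.12, σ = 0.13

The p-quantile of Normal(μ,σ) is μ + z_p·σ, with z_{0.5} = 0 and z_{0.9} = 1.282.
Eliminate σ: μ = (z₂·x₁ − z₁·x₂)/(z₂ − z₁) = (1.282·-0.124 − (0)·0.0455)/1.282 = -0.12.
Then σ = (x₂ − x₁)/(z₂ − z₁) = (0.0455 − -0.124)/1.282 = 0.13.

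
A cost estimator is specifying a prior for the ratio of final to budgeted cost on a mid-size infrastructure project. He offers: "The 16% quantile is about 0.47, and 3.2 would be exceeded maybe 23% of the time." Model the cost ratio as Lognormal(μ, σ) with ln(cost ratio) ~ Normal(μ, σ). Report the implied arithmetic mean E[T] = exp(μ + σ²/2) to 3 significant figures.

If T ~ Lognormal(μ,σ) then ln T ~ Normal(μ,σ), so the p-quantile of ln T is μ + z_p·σ.
ln(0.47) = -0.755 and ln(3.2) = 1.163; z_{0.16} = -0.9945, z_{0.77} = 0.7388.
σ = (1.163 − -0.755)/(0.7388 − (-0.9945)) = 1.107.
μ = -0.755 − (-0.9945)·1.107 = 0.346.
E[T] = exp(μ + σ²/2) = exp(0.346 + 0.6123) = 2.61.

E[T] ≈ 2.61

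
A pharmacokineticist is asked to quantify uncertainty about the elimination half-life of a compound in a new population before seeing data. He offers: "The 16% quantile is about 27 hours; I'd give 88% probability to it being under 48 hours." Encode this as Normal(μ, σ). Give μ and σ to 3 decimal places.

The p-quantile of Normal(μ,σ) is μ + z_p·σ, with z_{0.16} = -0.9945 and z_{0.88} = 1.175.
Eliminate σ: μ = (z₂·x₁ − z₁·x₂)/(z₂ − z₁) = (1.175·27 − (-0.9945)·48)/2.169 = 36.626.
Then σ = (x₂ − x₁)/(z₂ − z₁) = (48 − 27)/2.169 = 9.680.

μ = 36.626, σ = 9.680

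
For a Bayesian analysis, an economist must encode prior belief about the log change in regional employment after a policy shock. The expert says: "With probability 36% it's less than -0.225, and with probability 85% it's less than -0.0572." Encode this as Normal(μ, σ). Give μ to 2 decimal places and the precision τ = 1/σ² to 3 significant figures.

The p-quantile of Normal(μ,σ) is μ + z_p·σ, with z_{0.36} = -0.3585 and z_{0.85} = 1.036.
Eliminate σ: μ = (z₂·x₁ − z₁·x₂)/(z₂ − z₁) = (1.036·-0.225 − (-0.3585)·-0.0572)/1.395 = -0.18.
Then σ = (x₂ − x₁)/(z₂ − z₁) = (-0.0572 − -0.225)/1.395 = 0.12.
Precision τ = 1/σ² = 1/0.1203² = 69.1.

μ = -0.18, τ = 69.1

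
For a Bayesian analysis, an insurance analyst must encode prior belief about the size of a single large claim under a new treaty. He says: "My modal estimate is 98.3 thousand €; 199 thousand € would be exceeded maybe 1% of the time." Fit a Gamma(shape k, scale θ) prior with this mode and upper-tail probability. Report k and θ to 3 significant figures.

k ≈ 10.9, θ ≈ 9.98

Gamma(k,θ) with k>1 has mode (k−1)θ, so θ = 98.3/(k−1).
Need P(X < 199) = 0.99 with θ tied to k this way. Start at k = 2, θ = 98.3: P(X<199) ≈ 0.601.
Too low — raise k to concentrate. Iterating converges to k ≈ 10.9.
Then θ = 98.3/(10.9−1) ≈ 9.98.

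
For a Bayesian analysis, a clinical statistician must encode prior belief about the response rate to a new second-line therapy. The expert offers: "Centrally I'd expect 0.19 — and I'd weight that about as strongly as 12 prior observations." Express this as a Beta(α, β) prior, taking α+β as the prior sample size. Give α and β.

Under the effective-sample-size interpretation, Beta(α, β) has prior mean α/(α+β) and prior sample size α+β.
So α+β = 12 and α/(α+β) = 0.19, giving α = 0.19·12 = 2.28 and β = 12 − 2.28 = 9.72.

α = 2.28, β = 9.72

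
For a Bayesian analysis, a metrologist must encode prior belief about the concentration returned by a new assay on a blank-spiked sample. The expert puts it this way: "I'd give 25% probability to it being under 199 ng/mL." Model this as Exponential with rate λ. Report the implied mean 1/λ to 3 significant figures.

P(T < 199.0) = 1 − e^(−λ·199.0) = 0.25, so λ = −ln(1−0.25)/199.0 = −ln(0.75)/199.0 = 0.00145.
Mean = 1/λ = 692 ng/mL.

mean ≈ 692 ng/mL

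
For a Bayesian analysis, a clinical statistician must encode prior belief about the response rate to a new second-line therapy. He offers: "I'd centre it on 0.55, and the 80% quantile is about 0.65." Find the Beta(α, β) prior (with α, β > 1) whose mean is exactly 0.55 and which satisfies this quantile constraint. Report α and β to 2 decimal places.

α ≈ 9.81, β ≈ 8.02

With mean 0.55 fixed, write α = 0.55s, β = 0.45s where s = α+β.
Need P(θ < 0.65) = 0.8 under Beta(0.55s, 0.45s). Normal approximation: (q−m)/√(m(1−m)/s) ≈ z_{0.8} = 0.842, so s ≈ 0.55·0.45·(0.842)²/(0.65−0.55)² = 17.5.
At s = 17.5: P(θ<0.65) ≈ 0.798. Adjusting to match 0.8 gives s ≈ 17.83.
So α = 0.55·17.83 ≈ 9.81, β = 0.45·17.83 ≈ 8.02.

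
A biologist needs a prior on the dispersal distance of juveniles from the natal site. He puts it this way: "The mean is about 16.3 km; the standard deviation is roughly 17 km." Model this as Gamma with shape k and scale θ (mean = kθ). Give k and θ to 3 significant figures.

k ≈ 0.919, θ ≈ 17.7

For Gamma(k, scale θ): mean = kθ, variance = kθ², so CV = 1/√k.
CV = SD/mean = 17/16.3 = 1.043, hence k = 1/CV² = 0.919.
Then θ = mean/k = 16.3/0.919 = 17.7.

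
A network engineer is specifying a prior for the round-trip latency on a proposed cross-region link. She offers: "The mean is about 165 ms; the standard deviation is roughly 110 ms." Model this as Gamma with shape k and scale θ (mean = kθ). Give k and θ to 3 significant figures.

k ≈ 2.25, θ ≈ 73.3

For Gamma(k, scale θ): mean = kθ, variance = kθ², so CV = 1/√k.
CV = SD/mean = 110/165 = 0.6667, hence k = 1/CV² = 2.25.
Then θ = mean/k = 165/2.25 = 73.3.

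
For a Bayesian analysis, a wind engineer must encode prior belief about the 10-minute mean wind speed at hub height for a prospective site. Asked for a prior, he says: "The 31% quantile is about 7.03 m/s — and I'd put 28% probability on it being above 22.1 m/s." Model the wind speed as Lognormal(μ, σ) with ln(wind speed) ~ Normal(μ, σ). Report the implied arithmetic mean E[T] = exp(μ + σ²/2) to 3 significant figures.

E[T] ≈ 20.9 m/s

If T ~ Lognormal(μ,σ) then ln T ~ Normal(μ,σ), so the p-quantile of ln T is μ + z_p·σ.
ln(7.03) = 1.95 and ln(22.1) = 3.096; z_{0.31} = -0.4959, z_{0.72} = 0.5828.
σ = (3.096 − 1.95)/(0.5828 − (-0.4959)) = 1.062.
μ = 1.95 − (-0.4959)·1.062 = 2.477.
E[T] = exp(μ + σ²/2) = exp(2.477 + 0.5637) = 20.9 m/s.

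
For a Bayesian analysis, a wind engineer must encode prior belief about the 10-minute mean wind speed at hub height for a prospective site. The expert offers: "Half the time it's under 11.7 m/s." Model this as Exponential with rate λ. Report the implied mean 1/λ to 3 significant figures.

Exponential median = ln 2 / λ, so λ = ln 2 / 11.7 = 0.0592.
Mean = 1/λ = 16.9 m/s.

mean ≈ 16.9 m/s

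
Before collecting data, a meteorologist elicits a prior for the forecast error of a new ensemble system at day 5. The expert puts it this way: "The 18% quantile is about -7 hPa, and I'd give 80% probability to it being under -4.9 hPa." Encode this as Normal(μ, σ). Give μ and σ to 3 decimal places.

For Normal(μ,σ), the p-quantile is μ + z_p·σ. Here z_{0.18} = -0.9154, z_{0.8} = 0.8416.
So -7 = μ − 0.9154σ and -4.9 = μ + 0.8416σ.
Subtracting: σ = (-4.9 − -7)/(0.8416 − (-0.9154)) = 1.195.
Then μ = -7 − (-0.9154)·1.195 = -5.906.

μ = -5.906, σ = 1.195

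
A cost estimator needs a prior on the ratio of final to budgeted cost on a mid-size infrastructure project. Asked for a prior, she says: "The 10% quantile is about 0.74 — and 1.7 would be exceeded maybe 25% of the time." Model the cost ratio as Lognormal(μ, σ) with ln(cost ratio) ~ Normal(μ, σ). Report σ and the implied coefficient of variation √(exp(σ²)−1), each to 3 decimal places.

If T ~ Lognormal(μ,σ) then ln T ~ Normal(μ,σ), so the p-quantile of ln T is μ + z_p·σ.
ln(0.74) = -0.3011 and ln(1.7) = 0.5306; z_{0.1} = -1.282, z_{0.75} = 0.6745.
σ = (0.5306 − -0.3011)/(0.6745 − (-1.282)) = 0.425.
μ = -0.3011 − (-1.282)·0.425 = 0.244.
CV = √(exp(σ²)−1) = √(exp(0.1808)−1) = 0.445.

σ ≈ 0.425, CV ≈ 0.445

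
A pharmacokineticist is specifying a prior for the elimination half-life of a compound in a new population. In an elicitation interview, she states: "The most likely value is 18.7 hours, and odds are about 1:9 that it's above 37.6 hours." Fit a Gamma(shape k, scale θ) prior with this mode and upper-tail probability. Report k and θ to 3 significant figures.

k ≈ 4.93, θ ≈ 4.76

Gamma(k,θ) with k>1 has mode (k−1)θ, so θ = 18.7/(k−1).
Need P(X < 37.6) = 0.9 with θ tied to k this way. Start at k = 2, θ = 18.7: P(X<37.6) ≈ 0.597.
Too low — raise k to concentrate. Iterating converges to k ≈ 4.93.
Then θ = 18.7/(4.93−1) ≈ 4.76.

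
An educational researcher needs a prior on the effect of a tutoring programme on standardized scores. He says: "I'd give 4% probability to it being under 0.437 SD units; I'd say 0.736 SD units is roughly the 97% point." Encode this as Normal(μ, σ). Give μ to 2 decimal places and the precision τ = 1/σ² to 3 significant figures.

The p-quantile of Normal(μ,σ) is μ + z_p·σ, with z_{0.04} = -1.751 and z_{0.97} = 1.881.
Eliminate σ: μ = (z₂·x₁ − z₁·x₂)/(z₂ − z₁) = (1.881·0.437 − (-1.751)·0.736)/3.631 = 0.58.
Then σ = (x₂ − x₁)/(z₂ − z₁) = (0.736 − 0.437)/3.631 = 0.08.
Precision τ = 1/σ² = 1/0.08234² = 148.

μ = 0.58, τ = 148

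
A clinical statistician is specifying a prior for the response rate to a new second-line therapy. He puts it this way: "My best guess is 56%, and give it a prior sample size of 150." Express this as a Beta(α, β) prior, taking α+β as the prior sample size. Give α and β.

α = 84, β = 66

Under the effective-sample-size interpretation, Beta(α, β) has prior mean α/(α+β) and prior sample size α+β.
So α+β = 150 and α/(α+β) = 0.56, giving α = 0.56·150 = 84 and β = 150 − 84 = 66.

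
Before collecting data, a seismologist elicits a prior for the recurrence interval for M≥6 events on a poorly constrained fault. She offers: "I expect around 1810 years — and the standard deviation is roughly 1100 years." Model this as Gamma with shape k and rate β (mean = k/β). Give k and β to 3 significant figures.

For Gamma(k, rate β): mean = k/β, variance = k/β², so CV = 1/√k.
CV = SD/mean = 1100/1810 = 0.6077, hence k = 1/CV² = 2.71.
Then β = k/mean = 2.71/1810 = 0.0015.

k ≈ 2.71, β ≈ 0.0015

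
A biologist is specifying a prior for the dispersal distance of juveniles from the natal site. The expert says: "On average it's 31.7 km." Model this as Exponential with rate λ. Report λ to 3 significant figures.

Exponential mean = 1/λ, so λ = 1/31.7 = 0.0315.

λ ≈ 0.0315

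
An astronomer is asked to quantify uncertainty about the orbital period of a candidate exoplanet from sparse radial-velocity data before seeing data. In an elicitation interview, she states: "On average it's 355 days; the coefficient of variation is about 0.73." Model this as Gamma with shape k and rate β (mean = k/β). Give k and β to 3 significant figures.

k ≈ 1.88, β ≈ 0.00529

For Gamma(k, rate β): mean = k/β, variance = k/β², so CV = 1/√k.
CV = 0.73, hence k = 1/CV² = 1.88.
Then β = k/mean = 1.88/355 = 0.00529.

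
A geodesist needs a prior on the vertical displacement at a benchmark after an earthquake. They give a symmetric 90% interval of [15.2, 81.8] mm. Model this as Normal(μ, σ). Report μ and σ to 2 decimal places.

μ = 48.50, σ = 20.24

A symmetric 90% interval runs μ ± z·σ with z = 1.645.
Half-width = 33.3, so σ = 33.3/1.645 = 20.24.
μ is the interval midpoint, 48.50.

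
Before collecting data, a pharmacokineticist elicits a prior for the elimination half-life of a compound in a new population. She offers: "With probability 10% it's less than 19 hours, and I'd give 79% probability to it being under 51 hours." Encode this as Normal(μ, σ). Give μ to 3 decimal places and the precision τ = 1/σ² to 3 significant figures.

For Normal(μ,σ), the p-quantile is μ + z_p·σ. Here z_{0.1} = -1.282, z_{0.79} = 0.8064.
So 19 = μ − 1.282σ and 51 = μ + 0.8064σ.
Subtracting: σ = (51 − 19)/(0.8064 − (-1.282)) = 15.326.
Then μ = 19 − (-1.282)·15.326 = 38.641.
Precision τ = 1/σ² = 1/15.33² = 0.00426.

μ = 38.641, τ = 0.00426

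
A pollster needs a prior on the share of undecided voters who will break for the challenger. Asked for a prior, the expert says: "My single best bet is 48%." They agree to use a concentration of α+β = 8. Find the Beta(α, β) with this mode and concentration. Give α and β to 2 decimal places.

α = 3.88, β = 4.12

For α,β > 1 the Beta mode is (α−1)/(α+β−2). With α+β = 8, the mode is (α−1)/6.
Set (α−1)/6 = 0.48 → α = 1 + 0.48·6 = 3.88.
β = 8 − α = 4.12.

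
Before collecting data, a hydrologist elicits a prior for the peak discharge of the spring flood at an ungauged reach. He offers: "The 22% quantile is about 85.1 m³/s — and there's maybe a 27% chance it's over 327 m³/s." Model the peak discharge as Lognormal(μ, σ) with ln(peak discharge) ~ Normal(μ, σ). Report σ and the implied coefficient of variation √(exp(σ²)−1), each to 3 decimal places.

σ ≈ 0.972, CV ≈ 1.254

If T ~ Lognormal(μ,σ) then ln T ~ Normal(μ,σ), so the p-quantile of ln T is μ + z_p·σ.
ln(85.1) = 4.444 and ln(327) = 5.79; z_{0.22} = -0.7722, z_{0.73} = 0.6128.
σ = (5.79 − 4.444)/(0.6128 − (-0.7722)) = 0.972.
μ = 4.444 − (-0.7722)·0.972 = 5.194.
CV = √(exp(σ²)−1) = √(exp(0.9447)−1) = 1.254.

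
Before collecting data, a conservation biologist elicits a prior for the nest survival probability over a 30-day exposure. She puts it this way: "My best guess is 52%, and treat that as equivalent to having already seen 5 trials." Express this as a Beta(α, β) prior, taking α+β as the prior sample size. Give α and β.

α = 2.6, β = 2.4

Under the effective-sample-size interpretation, Beta(α, β) has prior mean α/(α+β) and prior sample size α+β.
So α+β = 5 and α/(α+β) = 0.52, giving α = 0.52·5 = 2.6 and β = 5 − 2.6 = 2.4.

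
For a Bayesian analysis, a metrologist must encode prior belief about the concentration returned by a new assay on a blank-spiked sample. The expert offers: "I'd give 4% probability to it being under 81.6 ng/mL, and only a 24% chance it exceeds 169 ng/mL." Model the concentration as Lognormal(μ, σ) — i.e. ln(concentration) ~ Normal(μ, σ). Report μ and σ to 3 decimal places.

μ ≈ 4.921, σ ≈ 0.296

If T ~ Lognormal(μ,σ) then ln T ~ Normal(μ,σ), so the p-quantile of ln T is μ + z_p·σ.
ln(81.6) = 4.402 and ln(169) = 5.13; z_{0.04} = -1.751, z_{0.76} = 0.7063.
σ = (5.13 − 4.402)/(0.7063 − (-1.751)) = 0.296.
μ = 4.402 − (-1.751)·0.296 = 4.921.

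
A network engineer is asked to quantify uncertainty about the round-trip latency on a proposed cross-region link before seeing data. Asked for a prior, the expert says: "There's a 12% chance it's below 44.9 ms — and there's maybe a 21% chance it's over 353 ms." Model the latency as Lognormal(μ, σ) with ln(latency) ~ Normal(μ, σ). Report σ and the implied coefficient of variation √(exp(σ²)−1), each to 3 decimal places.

σ ≈ 1.041, CV ≈ 1.398

If T ~ Lognormal(μ,σ) then ln T ~ Normal(μ,σ), so the p-quantile of ln T is μ + z_p·σ.
ln(44.9) = 3.804 and ln(353) = 5.866; z_{0.12} = -1.175, z_{0.79} = 0.8064.
σ = (5.866 − 3.804)/(0.8064 − (-1.175)) = 1.041.
μ = 3.804 − (-1.175)·1.041 = 5.027.
CV = √(exp(σ²)−1) = √(exp(1.0830)−1) = 1.398.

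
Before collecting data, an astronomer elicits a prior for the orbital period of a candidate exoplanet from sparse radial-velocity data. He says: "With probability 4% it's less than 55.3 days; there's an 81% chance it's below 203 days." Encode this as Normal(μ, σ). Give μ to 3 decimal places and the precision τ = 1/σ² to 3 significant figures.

μ = 153.671, τ = 0.000317

For Normal(μ,σ), the p-quantile is μ + z_p·σ. Here z_{0.04} = -1.751, z_{0.81} = 0.8779.
So 55.3 = μ − 1.751σ and 203 = μ + 0.8779σ.
Subtracting: σ = (203 − 55.3)/(0.8779 − (-1.751)) = 56.190.
Then μ = 55.3 − (-1.751)·56.190 = 153.671.
Precision τ = 1/σ² = 1/56.19² = 0.000317.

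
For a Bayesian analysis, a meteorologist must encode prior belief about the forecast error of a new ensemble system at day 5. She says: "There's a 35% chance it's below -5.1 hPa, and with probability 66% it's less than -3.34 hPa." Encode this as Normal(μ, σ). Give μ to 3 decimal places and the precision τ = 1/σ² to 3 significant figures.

μ = -4.250, τ = 0.205

For Normal(μ,σ), the p-quantile is μ + z_p·σ. Here z_{0.35} = -0.3853, z_{0.66} = 0.4125.
So -5.1 = μ − 0.3853σ and -3.34 = μ + 0.4125σ.
Subtracting: σ = (-3.34 − -5.1)/(0.4125 − (-0.3853)) = 2.206.
Then μ = -5.1 − (-0.3853)·2.206 = -4.250.
Precision τ = 1/σ² = 1/2.206² = 0.205.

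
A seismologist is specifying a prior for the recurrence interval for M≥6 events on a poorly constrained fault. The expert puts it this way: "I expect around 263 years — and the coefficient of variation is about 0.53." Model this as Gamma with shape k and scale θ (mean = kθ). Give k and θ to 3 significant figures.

k ≈ 3.56, θ ≈ 73.9

For Gamma(k, scale θ): mean = kθ, variance = kθ², so CV = 1/√k.
CV = 0.53, hence k = 1/CV² = 3.56.
Then θ = mean/k = 263/3.56 = 73.9.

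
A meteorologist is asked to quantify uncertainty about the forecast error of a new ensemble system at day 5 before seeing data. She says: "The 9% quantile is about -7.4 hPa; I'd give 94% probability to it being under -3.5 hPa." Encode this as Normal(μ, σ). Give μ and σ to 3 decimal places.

μ = -5.594, σ = 1.347

The p-quantile of Normal(μ,σ) is μ + z_p·σ, with z_{0.09} = -1.341 and z_{0.94} = 1.555.
Eliminate σ: μ = (z₂·x₁ − z₁·x₂)/(z₂ − z₁) = (1.555·-7.4 − (-1.341)·-3.5)/2.896 = -5.594.
Then σ = (x₂ − x₁)/(z₂ − z₁) = (-3.5 − -7.4)/2.896 = 1.347.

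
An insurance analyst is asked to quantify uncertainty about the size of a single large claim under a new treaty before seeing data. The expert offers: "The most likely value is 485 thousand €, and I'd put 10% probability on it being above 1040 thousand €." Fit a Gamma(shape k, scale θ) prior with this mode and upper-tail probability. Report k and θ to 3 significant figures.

k ≈ 4.3, θ ≈ 147

Gamma(k,θ) with k>1 has mode (k−1)θ, so θ = 485/(k−1).
Need P(X < 1040) = 0.9 with θ tied to k this way. Start at k = 2, θ = 485: P(X<1040) ≈ 0.632.
Too low — raise k to concentrate. Iterating converges to k ≈ 4.3.
Then θ = 485/(4.3−1) ≈ 147.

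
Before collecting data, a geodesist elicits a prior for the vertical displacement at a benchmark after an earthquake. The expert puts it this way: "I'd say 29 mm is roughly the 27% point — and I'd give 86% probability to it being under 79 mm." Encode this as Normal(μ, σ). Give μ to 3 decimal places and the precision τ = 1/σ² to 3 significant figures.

μ = 47.097, τ = 0.00115

For Normal(μ,σ), the p-quantile is μ + z_p·σ. Here z_{0.27} = -0.6128, z_{0.86} = 1.08.
So 29 = μ − 0.6128σ and 79 = μ + 1.08σ.
Subtracting: σ = (79 − 29)/(1.08 − (-0.6128)) = 29.531.
Then μ = 29 − (-0.6128)·29.531 = 47.097.
Precision τ = 1/σ² = 1/29.53² = 0.00115.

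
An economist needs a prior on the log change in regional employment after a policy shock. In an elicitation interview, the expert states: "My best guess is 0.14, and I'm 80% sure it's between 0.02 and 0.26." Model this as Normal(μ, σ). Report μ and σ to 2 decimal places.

μ = 0.14, σ = 0.09

A symmetric 80% interval runs μ ± z·σ with z = 1.282.
Half-width = 0.12, so σ = 0.12/1.282 = 0.09.
μ is the stated best guess, 0.14.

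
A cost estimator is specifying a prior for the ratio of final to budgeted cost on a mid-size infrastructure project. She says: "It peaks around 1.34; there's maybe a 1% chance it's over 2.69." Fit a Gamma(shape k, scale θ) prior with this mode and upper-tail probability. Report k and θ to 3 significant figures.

k ≈ 11.1, θ ≈ 0.133

Gamma(k,θ) with k>1 has mode (k−1)θ, so θ = 1.34/(k−1).
Need P(X < 2.69) = 0.99 with θ tied to k this way. Start at k = 2, θ = 1.34: P(X<2.69) ≈ 0.596.
Too low — raise k to concentrate. Iterating converges to k ≈ 11.1.
Then θ = 1.34/(11.1−1) ≈ 0.133.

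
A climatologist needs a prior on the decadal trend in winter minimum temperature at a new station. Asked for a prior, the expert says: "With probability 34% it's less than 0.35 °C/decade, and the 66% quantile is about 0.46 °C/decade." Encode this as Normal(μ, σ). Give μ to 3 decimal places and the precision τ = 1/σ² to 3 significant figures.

μ = 0.405, τ = 56.2

For Normal(μ,σ), the p-quantile is μ + z_p·σ. Here z_{0.34} = -0.4125, z_{0.66} = 0.4125.
So 0.35 = μ − 0.4125σ and 0.46 = μ + 0.4125σ.
Subtracting: σ = (0.46 − 0.35)/(0.4125 − (-0.4125)) = 0.133.
Then μ = 0.35 − (-0.4125)·0.133 = 0.405.
Precision τ = 1/σ² = 1/0.1333² = 56.2.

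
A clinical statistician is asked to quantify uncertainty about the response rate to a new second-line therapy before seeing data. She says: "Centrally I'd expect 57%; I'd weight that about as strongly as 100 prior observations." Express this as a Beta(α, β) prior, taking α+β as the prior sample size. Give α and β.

Under the effective-sample-size interpretation, Beta(α, β) has prior mean α/(α+β) and prior sample size α+β.
So α+β = 100 and α/(α+β) = 0.57, giving α = 0.57·100 = 57 and β = 100 − 57 = 43.

α = 57, β = 43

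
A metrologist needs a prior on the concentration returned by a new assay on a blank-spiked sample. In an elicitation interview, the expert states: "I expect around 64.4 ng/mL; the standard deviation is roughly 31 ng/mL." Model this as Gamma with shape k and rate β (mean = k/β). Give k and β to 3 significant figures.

k ≈ 4.32, β ≈ 0.067

For Gamma(k, rate β): mean = k/β, variance = k/β², so CV = 1/√k.
CV = SD/mean = 31/64.4 = 0.4814, hence k = 1/CV² = 4.32.
Then β = k/mean = 4.32/64.4 = 0.067.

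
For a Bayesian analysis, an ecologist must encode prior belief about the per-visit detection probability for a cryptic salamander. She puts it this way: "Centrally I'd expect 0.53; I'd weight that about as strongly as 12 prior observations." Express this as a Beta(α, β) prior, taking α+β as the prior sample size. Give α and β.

α = 6.36, β = 5.64

Under the effective-sample-size interpretation, Beta(α, β) has prior mean α/(α+β) and prior sample size α+β.
So α+β = 12 and α/(α+β) = 0.53, giving α = 0.53·12 = 6.36 and β = 12 − 6.36 = 5.64.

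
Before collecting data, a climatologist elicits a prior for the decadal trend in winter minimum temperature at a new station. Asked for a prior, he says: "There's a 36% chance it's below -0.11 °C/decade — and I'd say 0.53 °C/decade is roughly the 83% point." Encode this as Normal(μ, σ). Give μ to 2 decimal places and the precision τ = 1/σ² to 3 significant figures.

The p-quantile of Normal(μ,σ) is μ + z_p·σ, with z_{0.36} = -0.3585 and z_{0.83} = 0.9542.
Eliminate σ: μ = (z₂·x₁ − z₁·x₂)/(z₂ − z₁) = (0.9542·-0.11 − (-0.3585)·0.53)/1.313 = 0.06.
Then σ = (x₂ − x₁)/(z₂ − z₁) = (0.53 − -0.11)/1.313 = 0.49.
Precision τ = 1/σ² = 1/0.4876² = 4.21.

μ = 0.06, τ = 4.21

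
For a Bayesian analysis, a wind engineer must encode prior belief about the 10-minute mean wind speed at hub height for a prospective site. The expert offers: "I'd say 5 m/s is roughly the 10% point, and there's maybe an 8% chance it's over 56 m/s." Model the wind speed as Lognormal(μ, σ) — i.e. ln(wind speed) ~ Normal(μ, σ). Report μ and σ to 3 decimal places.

If T ~ Lognormal(μ,σ) then ln T ~ Normal(μ,σ), so the p-quantile of ln T is μ + z_p·σ.
ln(5) = 1.609 and ln(56) = 4.025; z_{0.1} = -1.282, z_{0.92} = 1.405.
σ = (4.025 − 1.609)/(1.405 − (-1.282)) = 0.899.
μ = 1.609 − (-1.282)·0.899 = 2.762.

μ ≈ 2.762, σ ≈ 0.899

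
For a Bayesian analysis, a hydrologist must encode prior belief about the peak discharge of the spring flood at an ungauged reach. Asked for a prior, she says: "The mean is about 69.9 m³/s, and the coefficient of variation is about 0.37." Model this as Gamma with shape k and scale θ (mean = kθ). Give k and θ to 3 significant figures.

For Gamma(k, scale θ): mean = kθ, variance = kθ², so CV = 1/√k.
CV = 0.37, hence k = 1/CV² = 7.3.
Then θ = mean/k = 69.9/7.3 = 9.57.

k ≈ 7.3, θ ≈ 9.57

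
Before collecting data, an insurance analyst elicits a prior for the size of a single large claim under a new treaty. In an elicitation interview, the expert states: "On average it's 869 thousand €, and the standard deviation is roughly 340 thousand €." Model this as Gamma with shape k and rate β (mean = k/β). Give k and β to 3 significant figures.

For Gamma(k, rate β): mean = k/β, variance = k/β², so CV = 1/√k.
CV = SD/mean = 340/869 = 0.3913, hence k = 1/CV² = 6.53.
Then β = k/mean = 6.53/869 = 0.00752.

k ≈ 6.53, β ≈ 0.00752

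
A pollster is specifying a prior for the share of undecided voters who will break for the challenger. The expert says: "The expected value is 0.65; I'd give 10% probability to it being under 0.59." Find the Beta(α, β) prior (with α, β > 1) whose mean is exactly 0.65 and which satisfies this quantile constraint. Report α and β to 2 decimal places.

With mean 0.65 fixed, write α = 0.65s, β = 0.35s where s = α+β.
Need P(θ < 0.59) = 0.1 under Beta(0.65s, 0.35s). Normal approximation: (q−m)/√(m(1−m)/s) ≈ z_{0.1} = -1.28, so s ≈ 0.65·0.35·(-1.28)²/(0.59−0.65)² = 103.8.
At s = 103.8: P(θ<0.59) ≈ 0.102. Adjusting to match 0.1 gives s ≈ 105.51.
So α = 0.65·105.51 ≈ 68.58, β = 0.35·105.51 ≈ 36.93.

α ≈ 68.58, β ≈ 36.93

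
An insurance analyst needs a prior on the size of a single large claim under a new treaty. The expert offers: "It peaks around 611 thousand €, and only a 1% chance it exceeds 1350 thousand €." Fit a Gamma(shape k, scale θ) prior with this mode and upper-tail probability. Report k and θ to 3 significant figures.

Gamma(k,θ) with k>1 has mode (k−1)θ, so θ = 611/(k−1).
Need P(X < 1350) = 0.99 with θ tied to k this way. Start at k = 2, θ = 611: P(X<1350) ≈ 0.648.
Too low — raise k to concentrate. Iterating converges to k ≈ 8.66.
Then θ = 611/(8.66−1) ≈ 79.7.

k ≈ 8.66, θ ≈ 79.7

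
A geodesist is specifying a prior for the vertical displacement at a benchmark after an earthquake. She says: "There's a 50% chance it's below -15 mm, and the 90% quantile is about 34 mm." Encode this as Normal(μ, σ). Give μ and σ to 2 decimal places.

μ = -15.00, σ = 38.23

For Normal(μ,σ), the p-quantile is μ + z_p·σ. Here z_{0.5} = 0, z_{0.9} = 1.282.
So -15 = μ + 0σ and 34 = μ + 1.282σ.
Subtracting: σ = (34 − -15)/(1.282 − (0)) = 38.23.
Then μ = -15 − (0)·38.23 = -15.00.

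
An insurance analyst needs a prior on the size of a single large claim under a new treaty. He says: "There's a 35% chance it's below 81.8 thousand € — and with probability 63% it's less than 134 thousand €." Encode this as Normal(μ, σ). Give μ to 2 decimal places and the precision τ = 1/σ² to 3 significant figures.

μ = 109.85, τ = 0.000189

For Normal(μ,σ), the p-quantile is μ + z_p·σ. Here z_{0.35} = -0.3853, z_{0.63} = 0.3319.
So 81.8 = μ − 0.3853σ and 134 = μ + 0.3319σ.
Subtracting: σ = (134 − 81.8)/(0.3319 − (-0.3853)) = 72.79.
Then μ = 81.8 − (-0.3853)·72.79 = 109.85.
Precision τ = 1/σ² = 1/72.79² = 0.000189.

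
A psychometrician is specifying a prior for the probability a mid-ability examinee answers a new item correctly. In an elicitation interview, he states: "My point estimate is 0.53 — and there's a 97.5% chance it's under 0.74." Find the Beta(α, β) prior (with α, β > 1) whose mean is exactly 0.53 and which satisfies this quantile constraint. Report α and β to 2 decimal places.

α ≈ 10.39, β ≈ 9.22

With mean 0.53 fixed, write α = 0.53s, β = 0.47s where s = α+β.
Need P(θ < 0.74) = 0.975 under Beta(0.53s, 0.47s). Normal approximation: (q−m)/√(m(1−m)/s) ≈ z_{0.975} = 1.96, so s ≈ 0.53·0.47·(1.96)²/(0.74−0.53)² = 21.7.
At s = 21.7: P(θ<0.74) ≈ 0.981. Adjusting to match 0.975 gives s ≈ 19.61.
So α = 0.53·19.61 ≈ 10.39, β = 0.47·19.61 ≈ 9.22.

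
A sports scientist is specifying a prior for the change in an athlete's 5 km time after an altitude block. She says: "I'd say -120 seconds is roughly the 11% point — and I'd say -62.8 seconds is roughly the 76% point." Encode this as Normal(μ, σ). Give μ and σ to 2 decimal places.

The p-quantile of Normal(μ,σ) is μ + z_p·σ, with z_{0.11} = -1.227 and z_{0.76} = 0.7063.
Eliminate σ: μ = (z₂·x₁ − z₁·x₂)/(z₂ − z₁) = (0.7063·-120 − (-1.227)·-62.8)/1.933 = -83.70.
Then σ = (x₂ − x₁)/(z₂ − z₁) = (-62.8 − -120)/1.933 = 29.59.

μ = -83.70, σ = 29.59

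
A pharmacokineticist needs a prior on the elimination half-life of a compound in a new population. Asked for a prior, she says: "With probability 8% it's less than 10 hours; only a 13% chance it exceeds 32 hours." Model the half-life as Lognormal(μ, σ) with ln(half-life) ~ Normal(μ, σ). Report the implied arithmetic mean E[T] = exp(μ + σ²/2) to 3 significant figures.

If T ~ Lognormal(μ,σ) then ln T ~ Normal(μ,σ), so the p-quantile of ln T is μ + z_p·σ.
ln(10) = 2.303 and ln(32) = 3.466; z_{0.08} = -1.405, z_{0.87} = 1.126.
σ = (3.466 − 2.303)/(1.126 − (-1.405)) = 0.459.
μ = 2.303 − (-1.405)·0.459 = 2.948.
E[T] = exp(μ + σ²/2) = exp(2.948 + 0.1056) = 21.2 hours.

E[T] ≈ 21.2 hours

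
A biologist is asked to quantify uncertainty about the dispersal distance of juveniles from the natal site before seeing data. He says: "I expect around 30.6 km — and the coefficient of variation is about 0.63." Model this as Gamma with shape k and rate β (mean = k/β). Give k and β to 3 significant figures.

For Gamma(k, rate β): mean = k/β, variance = k/β², so CV = 1/√k.
CV = 0.63, hence k = 1/CV² = 2.52.
Then β = k/mean = 2.52/30.6 = 0.0823.

k ≈ 2.52, β ≈ 0.0823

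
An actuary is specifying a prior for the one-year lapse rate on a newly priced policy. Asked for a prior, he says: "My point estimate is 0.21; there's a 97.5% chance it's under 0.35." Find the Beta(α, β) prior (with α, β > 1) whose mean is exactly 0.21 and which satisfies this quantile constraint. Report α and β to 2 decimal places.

α ≈ 8.08, β ≈ 30.40

With mean 0.21 fixed, write α = 0.21s, β = 0.79s where s = α+β.
Need P(θ < 0.35) = 0.975 under Beta(0.21s, 0.79s). Normal approximation: (q−m)/√(m(1−m)/s) ≈ z_{0.975} = 1.96, so s ≈ 0.21·0.79·(1.96)²/(0.35−0.21)² = 32.5.
At s = 32.5: P(θ<0.35) ≈ 0.965. Adjusting to match 0.975 gives s ≈ 38.48.
So α = 0.21·38.48 ≈ 8.08, β = 0.79·38.48 ≈ 30.40.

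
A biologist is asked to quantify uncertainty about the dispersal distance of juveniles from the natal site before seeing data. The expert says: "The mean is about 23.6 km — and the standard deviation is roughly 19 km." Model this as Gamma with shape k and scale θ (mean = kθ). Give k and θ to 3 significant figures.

k ≈ 1.54, θ ≈ 15.3

For Gamma(k, scale θ): mean = kθ, variance = kθ², so CV = 1/√k.
CV = SD/mean = 19/23.6 = 0.8051, hence k = 1/CV² = 1.54.
Then θ = mean/k = 23.6/1.54 = 15.3.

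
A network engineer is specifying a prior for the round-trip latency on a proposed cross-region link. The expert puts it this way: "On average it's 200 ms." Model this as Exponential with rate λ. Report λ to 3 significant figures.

λ ≈ 0.005

Exponential mean = 1/λ, so λ = 1/200.0 = 0.005.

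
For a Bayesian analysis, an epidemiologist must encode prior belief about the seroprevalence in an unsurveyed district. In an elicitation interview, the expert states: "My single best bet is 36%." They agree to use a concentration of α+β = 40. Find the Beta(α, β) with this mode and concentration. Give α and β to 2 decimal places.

For α,β > 1 the Beta mode is (α−1)/(α+β−2). With α+β = 40, the mode is (α−1)/38.
Set (α−1)/38 = 0.36 → α = 1 + 0.36·38 = 14.68.
β = 40 − α = 25.32.

α = 14.68, β = 25.32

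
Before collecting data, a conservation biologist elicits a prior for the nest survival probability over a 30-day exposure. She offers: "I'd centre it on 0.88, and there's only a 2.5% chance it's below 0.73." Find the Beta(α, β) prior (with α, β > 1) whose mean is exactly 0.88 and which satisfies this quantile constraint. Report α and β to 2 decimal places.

With mean 0.88 fixed, write α = 0.88s, β = 0.12s where s = α+β.
Need P(θ < 0.73) = 0.025 under Beta(0.88s, 0.12s). Normal approximation: (q−m)/√(m(1−m)/s) ≈ z_{0.025} = -1.96, so s ≈ 0.88·0.12·(-1.96)²/(0.73−0.88)² = 18.0.
At s = 18.0: P(θ<0.73) ≈ 0.044. Adjusting to match 0.025 gives s ≈ 24.99.
So α = 0.88·24.99 ≈ 21.99, β = 0.12·24.99 ≈ 3.00.

α ≈ 21.99, β ≈ 3.00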